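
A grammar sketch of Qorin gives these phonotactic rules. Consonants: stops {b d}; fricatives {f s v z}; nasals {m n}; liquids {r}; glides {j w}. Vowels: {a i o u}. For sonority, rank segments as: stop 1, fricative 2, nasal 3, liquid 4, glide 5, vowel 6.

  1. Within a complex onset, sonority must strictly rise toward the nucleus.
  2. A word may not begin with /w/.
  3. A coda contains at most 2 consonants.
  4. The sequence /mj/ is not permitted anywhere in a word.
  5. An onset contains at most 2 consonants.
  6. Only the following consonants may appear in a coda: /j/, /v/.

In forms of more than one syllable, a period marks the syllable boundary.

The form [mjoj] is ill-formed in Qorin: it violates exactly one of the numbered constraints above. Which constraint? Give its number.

4

[mjoj]: contains banned sequence /mj/.
This is a violation of constraint 4: "The sequence /mj/ is not permitted anywhere in a word."
The remaining constraints (1, 2, 3, 5, 6) are satisfied.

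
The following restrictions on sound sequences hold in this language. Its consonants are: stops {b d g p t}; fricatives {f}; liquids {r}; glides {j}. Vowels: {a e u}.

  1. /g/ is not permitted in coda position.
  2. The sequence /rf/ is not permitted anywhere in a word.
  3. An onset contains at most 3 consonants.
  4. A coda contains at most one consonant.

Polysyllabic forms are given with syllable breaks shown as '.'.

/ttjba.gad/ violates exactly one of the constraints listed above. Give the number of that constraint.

/ttjba.gad/: syllable 1 onset /ttjb/ has 4 consonants (> 3).
This is a violation of constraint 3: "An onset contains at most 3 consonants."
The remaining constraints (1, 2, 4) are satisfied.

3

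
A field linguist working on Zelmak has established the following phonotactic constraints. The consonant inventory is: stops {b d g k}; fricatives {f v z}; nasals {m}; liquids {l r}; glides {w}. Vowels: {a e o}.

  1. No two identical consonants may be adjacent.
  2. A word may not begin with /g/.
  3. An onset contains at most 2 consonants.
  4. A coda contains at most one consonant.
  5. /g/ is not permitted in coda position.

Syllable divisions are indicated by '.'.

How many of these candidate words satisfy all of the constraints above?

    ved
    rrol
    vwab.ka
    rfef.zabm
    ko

ved — σ1 onset /v/, coda /d/ ok → licit
rrol — violates constraint 1: adjacent identical consonants /rr/ → illicit
vwab.ka — σ1 onset /vw/ (2C), coda /b/ ok; σ2 onset /k/, coda /∅/ ok → licit
rfef.zabm — violates constraint 4: syllable 2 coda /bm/ has 2 consonants (> 1) → illicit
ko — σ1 onset /k/, coda /∅/ ok → licit
Licit: ved, vwab.ka, ko → 3.

3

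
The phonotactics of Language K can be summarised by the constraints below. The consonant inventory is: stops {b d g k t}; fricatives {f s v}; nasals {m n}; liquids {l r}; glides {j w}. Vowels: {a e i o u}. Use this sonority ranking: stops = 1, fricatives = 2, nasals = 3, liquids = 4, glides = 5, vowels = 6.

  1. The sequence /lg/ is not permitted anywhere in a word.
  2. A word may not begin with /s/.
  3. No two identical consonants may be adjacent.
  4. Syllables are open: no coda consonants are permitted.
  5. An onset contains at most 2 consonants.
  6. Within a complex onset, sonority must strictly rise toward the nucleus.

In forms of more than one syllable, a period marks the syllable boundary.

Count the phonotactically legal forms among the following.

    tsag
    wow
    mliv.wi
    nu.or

0

tsag — violates constraint 4: syllable 1 coda /g/ has 1 consonant (> 0) → phonotactically illegal
wow — violates constraint 4: syllable 1 coda /w/ has 1 consonant (> 0) → phonotactically illegal
mliv.wi — violates constraint 4: syllable 1 coda /v/ has 1 consonant (> 0) → phonotactically illegal
nu.or — violates constraint 4: syllable 2 coda /r/ has 1 consonant (> 0) → phonotactically illegal
No form is phonotactically legal → 0.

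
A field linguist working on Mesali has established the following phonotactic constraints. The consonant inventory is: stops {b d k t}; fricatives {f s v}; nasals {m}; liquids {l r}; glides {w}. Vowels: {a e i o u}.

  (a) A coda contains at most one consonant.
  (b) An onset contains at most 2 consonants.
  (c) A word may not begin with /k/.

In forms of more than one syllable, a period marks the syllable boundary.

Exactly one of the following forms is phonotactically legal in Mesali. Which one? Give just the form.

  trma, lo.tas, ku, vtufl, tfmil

lo.tas

trma — violates constraint (b): syllable 1 onset /trm/ has 3 consonants (> 2) → phonotactically illegal
lo.tas — σ1 onset /l/, coda /∅/ ok; σ2 onset /t/, coda /s/ ok → phonotactically legal
ku — violates constraint (c): word begins with /k/ → phonotactically illegal
vtufl — violates constraint (a): syllable 1 coda /fl/ has 2 consonants (> 1) → phonotactically illegal
tfmil — violates constraint (b): syllable 1 onset /tfm/ has 3 consonants (> 2) → phonotactically illegal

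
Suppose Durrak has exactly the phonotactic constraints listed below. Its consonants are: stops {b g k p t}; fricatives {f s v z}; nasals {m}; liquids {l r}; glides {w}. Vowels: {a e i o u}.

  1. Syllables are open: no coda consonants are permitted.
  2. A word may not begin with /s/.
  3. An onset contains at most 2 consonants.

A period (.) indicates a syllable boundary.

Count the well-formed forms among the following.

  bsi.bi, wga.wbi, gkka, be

bsi.bi — σ1 onset /bs/ (2C), coda /∅/ ok; σ2 onset /b/, coda /∅/ ok → well-formed
wga.wbi — σ1 onset /wg/ (2C), coda /∅/ ok; σ2 onset /wb/ (2C), coda /∅/ ok → well-formed
gkka — violates constraint 3: syllable 1 onset /gkk/ has 3 consonants (> 2) → ill-formed
be — σ1 onset /b/, coda /∅/ ok → well-formed
Well-formed: bsi.bi, wga.wbi, be → 3.

3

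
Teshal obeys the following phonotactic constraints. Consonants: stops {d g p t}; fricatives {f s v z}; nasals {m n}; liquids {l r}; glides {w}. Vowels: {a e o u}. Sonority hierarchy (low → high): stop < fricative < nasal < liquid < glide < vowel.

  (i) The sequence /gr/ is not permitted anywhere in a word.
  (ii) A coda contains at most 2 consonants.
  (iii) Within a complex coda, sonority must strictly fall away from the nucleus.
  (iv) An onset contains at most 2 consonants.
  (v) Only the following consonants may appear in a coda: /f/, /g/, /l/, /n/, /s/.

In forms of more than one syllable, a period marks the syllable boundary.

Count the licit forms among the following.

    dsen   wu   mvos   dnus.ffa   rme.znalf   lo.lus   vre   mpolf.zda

8

dsen — σ1 onset /ds/ (2C), coda /n/ ok → licit
wu — σ1 onset /w/, coda /∅/ ok → licit
mvos — σ1 onset /mv/ (2C), coda /s/ ok → licit
dnus.ffa — σ1 onset /dn/ (2C), coda /s/ ok; σ2 onset /ff/ (2C), coda /∅/ ok → licit
rme.znalf — σ1 onset /rm/ (2C), coda /∅/ ok; σ2 onset /zn/ (2C), coda /lf/ (4→2 falls) ok → licit
lo.lus — σ1 onset /l/, coda /∅/ ok; σ2 onset /l/, coda /s/ ok → licit
vre — σ1 onset /vr/ (2C), coda /∅/ ok → licit
mpolf.zda — σ1 onset /mp/ (2C), coda /lf/ (4→2 falls) ok; σ2 onset /zd/ (2C), coda /∅/ ok → licit
Licit: dsen, wu, mvos, dnus.ffa, rme.znalf, lo.lus, vre, mpolf.zda → 8.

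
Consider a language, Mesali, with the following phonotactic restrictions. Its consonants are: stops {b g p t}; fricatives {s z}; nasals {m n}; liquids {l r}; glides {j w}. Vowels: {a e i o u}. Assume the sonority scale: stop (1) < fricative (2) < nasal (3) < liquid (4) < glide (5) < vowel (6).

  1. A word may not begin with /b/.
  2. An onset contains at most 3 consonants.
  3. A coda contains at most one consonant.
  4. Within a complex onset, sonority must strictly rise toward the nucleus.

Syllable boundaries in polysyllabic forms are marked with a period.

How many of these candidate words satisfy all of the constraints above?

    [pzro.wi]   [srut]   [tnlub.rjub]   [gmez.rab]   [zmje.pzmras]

4

[pzro.wi] — σ1 onset /pzr/ (1→2→4 rises), coda /∅/ ok; σ2 onset /w/, coda /∅/ ok → phonotactically legal
[srut] — σ1 onset /sr/ (2→4 rises), coda /t/ ok → phonotactically legal
[tnlub.rjub] — σ1 onset /tnl/ (1→3→4 rises), coda /b/ ok; σ2 onset /rj/ (4→5 rises), coda /b/ ok → phonotactically legal
[gmez.rab] — σ1 onset /gm/ (1→3 rises), coda /z/ ok; σ2 onset /r/, coda /b/ ok → phonotactically legal
[zmje.pzmras] — violates constraint 2: syllable 2 onset /pzmr/ has 4 consonants (> 3) → phonotactically illegal
Phonotactically legal: [pzro.wi], [srut], [tnlub.rjub], [gmez.rab] → 4.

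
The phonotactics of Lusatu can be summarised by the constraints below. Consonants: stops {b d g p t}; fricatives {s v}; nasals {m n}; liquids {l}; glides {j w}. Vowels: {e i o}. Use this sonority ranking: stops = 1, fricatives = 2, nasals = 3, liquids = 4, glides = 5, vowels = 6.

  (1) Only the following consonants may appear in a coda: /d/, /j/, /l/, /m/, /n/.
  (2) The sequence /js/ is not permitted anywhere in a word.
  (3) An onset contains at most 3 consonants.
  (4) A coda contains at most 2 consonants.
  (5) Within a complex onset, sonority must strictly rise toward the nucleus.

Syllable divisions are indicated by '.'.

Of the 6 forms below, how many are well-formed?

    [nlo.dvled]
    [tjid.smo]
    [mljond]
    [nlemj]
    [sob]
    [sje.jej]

[nlo.dvled] — σ1 onset /nl/ (3→4 rises), coda /∅/ ok; σ2 onset /dvl/ (1→2→4 rises), coda /d/ ok → well-formed
[tjid.smo] — σ1 onset /tj/ (1→5 rises), coda /d/ ok; σ2 onset /sm/ (2→3 rises), coda /∅/ ok → well-formed
[mljond] — σ1 onset /mlj/ (3→4→5 rises), coda /nd/ (2C) ok → well-formed
[nlemj] — σ1 onset /nl/ (3→4 rises), coda /mj/ (2C) ok → well-formed
[sob] — violates constraint 1: syllable 1 coda contains /b/, which is not a licensed coda consonant → ill-formed
[sje.jej] — σ1 onset /sj/ (2→5 rises), coda /∅/ ok; σ2 onset /j/, coda /j/ ok → well-formed
Well-formed: [nlo.dvled], [tjid.smo], [mljond], [nlemj], [sje.jej] → 5.

5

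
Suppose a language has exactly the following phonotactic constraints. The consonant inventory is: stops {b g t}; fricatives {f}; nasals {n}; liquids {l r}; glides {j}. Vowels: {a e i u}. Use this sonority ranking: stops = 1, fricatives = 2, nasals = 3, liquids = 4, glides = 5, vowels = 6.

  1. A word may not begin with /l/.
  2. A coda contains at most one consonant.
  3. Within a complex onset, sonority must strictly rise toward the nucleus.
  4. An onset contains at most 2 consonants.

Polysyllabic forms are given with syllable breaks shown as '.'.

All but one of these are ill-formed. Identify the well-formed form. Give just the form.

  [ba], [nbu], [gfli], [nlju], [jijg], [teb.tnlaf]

[ba] — σ1 onset /b/, coda /∅/ ok → well-formed
[nbu] — violates constraint 3: syllable 1 onset /nb/: /n/ (nasal, 3) → /b/ (stop, 1) does not rise → ill-formed
[gfli] — violates constraint 4: syllable 1 onset /gfl/ has 3 consonants (> 2) → ill-formed
[nlju] — violates constraint 4: syllable 1 onset /nlj/ has 3 consonants (> 2) → ill-formed
[jijg] — violates constraint 2: syllable 1 coda /jg/ has 2 consonants (> 1) → ill-formed
[teb.tnlaf] — violates constraint 4: syllable 2 onset /tnl/ has 3 consonants (> 2) → ill-formed

[ba]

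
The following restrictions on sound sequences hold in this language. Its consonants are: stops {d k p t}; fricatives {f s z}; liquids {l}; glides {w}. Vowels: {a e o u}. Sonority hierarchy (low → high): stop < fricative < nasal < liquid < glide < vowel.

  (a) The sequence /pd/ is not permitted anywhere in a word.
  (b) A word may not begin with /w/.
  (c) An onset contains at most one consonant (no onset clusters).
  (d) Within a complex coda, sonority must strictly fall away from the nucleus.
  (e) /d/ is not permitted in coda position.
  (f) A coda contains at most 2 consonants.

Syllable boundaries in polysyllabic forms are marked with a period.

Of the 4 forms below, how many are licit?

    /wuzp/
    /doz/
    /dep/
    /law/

/wuzp/ — violates constraint (b): word begins with /w/ → illicit
/doz/ — σ1 onset /d/, coda /z/ ok → licit
/dep/ — σ1 onset /d/, coda /p/ ok → licit
/law/ — σ1 onset /l/, coda /w/ ok → licit
Licit: /doz/, /dep/, /law/ → 3.

3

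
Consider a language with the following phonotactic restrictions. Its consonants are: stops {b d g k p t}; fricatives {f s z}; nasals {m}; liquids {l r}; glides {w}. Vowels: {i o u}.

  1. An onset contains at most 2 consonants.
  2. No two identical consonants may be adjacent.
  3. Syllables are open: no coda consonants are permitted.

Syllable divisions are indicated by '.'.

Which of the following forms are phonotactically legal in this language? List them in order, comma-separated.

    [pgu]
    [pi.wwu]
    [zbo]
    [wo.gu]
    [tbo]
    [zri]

[pgu], [zbo], [wo.gu], [tbo], [zri]

[pgu] — σ1 onset /pg/ (2C), coda /∅/ ok → phonotactically legal
[pi.wwu] — violates constraint 2: adjacent identical consonants /ww/ → phonotactically illegal
[zbo] — σ1 onset /zb/ (2C), coda /∅/ ok → phonotactically legal
[wo.gu] — σ1 onset /w/, coda /∅/ ok; σ2 onset /g/, coda /∅/ ok → phonotactically legal
[tbo] — σ1 onset /tb/ (2C), coda /∅/ ok → phonotactically legal
[zri] — σ1 onset /zr/ (2C), coda /∅/ ok → phonotactically legal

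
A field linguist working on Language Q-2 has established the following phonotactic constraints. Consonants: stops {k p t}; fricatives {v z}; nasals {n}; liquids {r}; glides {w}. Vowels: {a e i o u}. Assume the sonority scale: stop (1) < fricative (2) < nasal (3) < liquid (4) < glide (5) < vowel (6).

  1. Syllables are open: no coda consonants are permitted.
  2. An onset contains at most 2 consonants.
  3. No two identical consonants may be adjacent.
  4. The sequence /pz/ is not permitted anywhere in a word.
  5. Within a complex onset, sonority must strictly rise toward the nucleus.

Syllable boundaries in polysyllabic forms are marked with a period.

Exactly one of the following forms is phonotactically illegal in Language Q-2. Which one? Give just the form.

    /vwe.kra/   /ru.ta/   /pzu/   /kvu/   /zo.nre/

/pzu/

/vwe.kra/ — σ1 onset /vw/ (2→5 rises), coda /∅/ ok; σ2 onset /kr/ (1→4 rises), coda /∅/ ok → phonotactically legal
/ru.ta/ — σ1 onset /r/, coda /∅/ ok; σ2 onset /t/, coda /∅/ ok → phonotactically legal
/pzu/ — violates constraint 4: contains banned sequence /pz/ → phonotactically illegal
/kvu/ — σ1 onset /kv/ (1→2 rises), coda /∅/ ok → phonotactically legal
/zo.nre/ — σ1 onset /z/, coda /∅/ ok; σ2 onset /nr/ (3→4 rises), coda /∅/ ok → phonotactically legal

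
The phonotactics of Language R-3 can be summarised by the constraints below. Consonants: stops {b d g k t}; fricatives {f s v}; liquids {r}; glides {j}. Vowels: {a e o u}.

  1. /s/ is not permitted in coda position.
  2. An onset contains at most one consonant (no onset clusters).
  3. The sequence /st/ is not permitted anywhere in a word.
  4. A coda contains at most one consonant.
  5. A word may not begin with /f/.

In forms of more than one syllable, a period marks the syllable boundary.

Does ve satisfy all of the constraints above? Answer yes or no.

ve — σ1 onset /v/, coda /∅/ ok → well-formed

yes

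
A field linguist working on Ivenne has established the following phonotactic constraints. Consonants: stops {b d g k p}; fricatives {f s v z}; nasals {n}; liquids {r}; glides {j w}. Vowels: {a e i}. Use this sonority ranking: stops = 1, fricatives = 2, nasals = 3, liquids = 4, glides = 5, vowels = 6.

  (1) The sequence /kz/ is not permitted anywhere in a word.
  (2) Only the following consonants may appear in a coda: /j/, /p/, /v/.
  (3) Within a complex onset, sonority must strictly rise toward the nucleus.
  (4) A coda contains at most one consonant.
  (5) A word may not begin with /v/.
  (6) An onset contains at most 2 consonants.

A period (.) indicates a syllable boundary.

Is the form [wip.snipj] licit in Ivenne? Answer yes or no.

[wip.snipj] — violates constraint 4: syllable 2 coda /pj/ has 2 consonants (> 1) → illicit

no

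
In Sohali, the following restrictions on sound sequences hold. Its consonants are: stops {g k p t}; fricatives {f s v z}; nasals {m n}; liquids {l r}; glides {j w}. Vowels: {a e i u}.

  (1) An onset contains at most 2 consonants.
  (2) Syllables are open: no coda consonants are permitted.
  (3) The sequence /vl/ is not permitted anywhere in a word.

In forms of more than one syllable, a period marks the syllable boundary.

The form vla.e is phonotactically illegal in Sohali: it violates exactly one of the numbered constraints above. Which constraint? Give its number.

vla.e: contains banned sequence /vl/.
This is a violation of constraint 3: "The sequence /vl/ is not permitted anywhere in a word."
The remaining constraints (1, 2) are satisfied.

3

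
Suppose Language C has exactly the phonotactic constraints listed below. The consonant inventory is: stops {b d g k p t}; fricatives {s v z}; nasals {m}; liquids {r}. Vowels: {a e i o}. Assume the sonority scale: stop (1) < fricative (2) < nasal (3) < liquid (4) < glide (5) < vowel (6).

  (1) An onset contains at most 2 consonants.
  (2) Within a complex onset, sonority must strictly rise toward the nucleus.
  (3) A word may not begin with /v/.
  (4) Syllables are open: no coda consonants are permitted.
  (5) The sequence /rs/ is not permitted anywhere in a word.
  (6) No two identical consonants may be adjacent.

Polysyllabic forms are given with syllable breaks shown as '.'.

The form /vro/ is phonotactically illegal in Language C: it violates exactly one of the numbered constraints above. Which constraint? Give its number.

3

/vro/: word begins with /v/.
This is a violation of constraint 3: "A word may not begin with /v/."
The remaining constraints (1, 2, 4, 5, 6) are satisfied.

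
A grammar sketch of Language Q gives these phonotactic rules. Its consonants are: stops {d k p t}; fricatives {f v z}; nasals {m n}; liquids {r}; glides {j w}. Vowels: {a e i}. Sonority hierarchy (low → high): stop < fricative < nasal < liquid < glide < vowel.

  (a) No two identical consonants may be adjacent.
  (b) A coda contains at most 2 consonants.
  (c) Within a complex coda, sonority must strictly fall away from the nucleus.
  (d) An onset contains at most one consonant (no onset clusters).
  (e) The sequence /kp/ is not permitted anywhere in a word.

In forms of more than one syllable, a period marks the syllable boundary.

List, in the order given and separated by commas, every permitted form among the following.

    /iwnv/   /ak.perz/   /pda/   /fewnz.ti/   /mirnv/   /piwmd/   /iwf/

/iwnv/ — violates constraint (b): syllable 1 coda /wnv/ has 3 consonants (> 2) → not permitted
/ak.perz/ — violates constraint (e): contains banned sequence /kp/ → not permitted
/pda/ — violates constraint (d): syllable 1 onset /pd/ has 2 consonants (> 1) → not permitted
/fewnz.ti/ — violates constraint (b): syllable 1 coda /wnz/ has 3 consonants (> 2) → not permitted
/mirnv/ — violates constraint (b): syllable 1 coda /rnv/ has 3 consonants (> 2) → not permitted
/piwmd/ — violates constraint (b): syllable 1 coda /wmd/ has 3 consonants (> 2) → not permitted
/iwf/ — σ1 onset /∅/, coda /wf/ (5→2 falls) ok → permitted

/iwf/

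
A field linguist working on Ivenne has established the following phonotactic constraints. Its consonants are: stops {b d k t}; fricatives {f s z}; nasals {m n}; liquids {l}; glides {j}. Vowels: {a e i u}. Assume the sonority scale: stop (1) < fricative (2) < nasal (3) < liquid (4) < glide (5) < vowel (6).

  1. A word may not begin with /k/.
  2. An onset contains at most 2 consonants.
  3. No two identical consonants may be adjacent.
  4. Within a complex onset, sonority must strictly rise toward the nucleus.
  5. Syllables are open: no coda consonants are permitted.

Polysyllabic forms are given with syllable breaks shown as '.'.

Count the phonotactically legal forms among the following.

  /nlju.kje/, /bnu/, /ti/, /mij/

2

/nlju.kje/ — violates constraint 2: syllable 1 onset /nlj/ has 3 consonants (> 2) → phonotactically illegal
/bnu/ — σ1 onset /bn/ (1→3 rises), coda /∅/ ok → phonotactically legal
/ti/ — σ1 onset /t/, coda /∅/ ok → phonotactically legal
/mij/ — violates constraint 5: syllable 1 coda /j/ has 1 consonant (> 0) → phonotactically illegal
Phonotactically legal: /bnu/, /ti/ → 2.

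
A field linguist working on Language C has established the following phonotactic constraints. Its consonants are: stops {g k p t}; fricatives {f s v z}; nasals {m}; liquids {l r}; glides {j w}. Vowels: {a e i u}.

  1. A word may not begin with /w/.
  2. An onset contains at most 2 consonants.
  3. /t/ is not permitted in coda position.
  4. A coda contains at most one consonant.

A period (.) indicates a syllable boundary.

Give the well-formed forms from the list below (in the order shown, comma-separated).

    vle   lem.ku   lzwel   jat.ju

vle — σ1 onset /vl/ (2C), coda /∅/ ok → well-formed
lem.ku — σ1 onset /l/, coda /m/ ok; σ2 onset /k/, coda /∅/ ok → well-formed
lzwel — violates constraint 2: syllable 1 onset /lzw/ has 3 consonants (> 2) → ill-formed
jat.ju — violates constraint 3: syllable 1 coda contains /t/ → ill-formed

vle, lem.ku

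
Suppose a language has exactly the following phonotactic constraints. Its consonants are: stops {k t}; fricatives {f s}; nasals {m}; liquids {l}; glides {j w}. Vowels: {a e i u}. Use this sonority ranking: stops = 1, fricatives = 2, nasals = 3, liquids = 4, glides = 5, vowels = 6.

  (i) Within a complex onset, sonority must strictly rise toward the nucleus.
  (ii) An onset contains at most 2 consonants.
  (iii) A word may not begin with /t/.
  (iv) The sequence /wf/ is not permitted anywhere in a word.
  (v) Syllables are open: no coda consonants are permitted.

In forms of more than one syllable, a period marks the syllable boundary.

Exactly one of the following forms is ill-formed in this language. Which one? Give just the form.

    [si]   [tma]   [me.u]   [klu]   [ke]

[si] — σ1 onset /s/, coda /∅/ ok → well-formed
[tma] — violates constraint (iii): word begins with /t/ → ill-formed
[me.u] — σ1 onset /m/, coda /∅/ ok; σ2 onset /∅/, coda /∅/ ok → well-formed
[klu] — σ1 onset /kl/ (1→4 rises), coda /∅/ ok → well-formed
[ke] — σ1 onset /k/, coda /∅/ ok → well-formed

[tma]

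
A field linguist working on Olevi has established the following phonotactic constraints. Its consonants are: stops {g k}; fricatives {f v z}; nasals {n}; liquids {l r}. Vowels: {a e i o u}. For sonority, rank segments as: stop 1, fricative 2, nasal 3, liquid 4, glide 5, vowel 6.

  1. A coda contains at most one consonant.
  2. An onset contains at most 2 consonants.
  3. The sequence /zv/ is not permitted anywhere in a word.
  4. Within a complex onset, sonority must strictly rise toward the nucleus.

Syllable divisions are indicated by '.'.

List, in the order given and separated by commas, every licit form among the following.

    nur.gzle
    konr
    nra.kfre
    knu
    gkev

knu

nur.gzle — violates constraint 2: syllable 2 onset /gzl/ has 3 consonants (> 2) → illicit
konr — violates constraint 1: syllable 1 coda /nr/ has 2 consonants (> 1) → illicit
nra.kfre — violates constraint 2: syllable 2 onset /kfr/ has 3 consonants (> 2) → illicit
knu — σ1 onset /kn/ (1→3 rises), coda /∅/ ok → licit
gkev — violates constraint 4: syllable 1 onset /gk/: /g/ (stop, 1) → /k/ (stop, 1) does not rise → illicit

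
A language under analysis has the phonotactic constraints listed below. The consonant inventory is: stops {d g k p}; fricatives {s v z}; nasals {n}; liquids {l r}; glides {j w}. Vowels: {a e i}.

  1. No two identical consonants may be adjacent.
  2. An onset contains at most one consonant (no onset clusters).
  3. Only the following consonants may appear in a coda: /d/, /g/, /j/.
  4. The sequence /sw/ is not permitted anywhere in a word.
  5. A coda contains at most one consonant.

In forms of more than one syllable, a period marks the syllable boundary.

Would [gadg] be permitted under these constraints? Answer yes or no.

no

[gadg] — violates constraint 5: syllable 1 coda /dg/ has 2 consonants (> 1) → not permitted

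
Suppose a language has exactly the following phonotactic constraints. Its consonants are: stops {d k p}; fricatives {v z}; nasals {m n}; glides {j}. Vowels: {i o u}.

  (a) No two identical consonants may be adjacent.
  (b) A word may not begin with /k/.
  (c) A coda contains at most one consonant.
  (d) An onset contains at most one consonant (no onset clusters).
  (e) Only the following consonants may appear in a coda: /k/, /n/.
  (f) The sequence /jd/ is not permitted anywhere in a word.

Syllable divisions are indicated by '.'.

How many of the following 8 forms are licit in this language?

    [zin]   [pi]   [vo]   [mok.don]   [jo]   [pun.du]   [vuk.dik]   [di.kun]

8

[zin] — σ1 onset /z/, coda /n/ ok → licit
[pi] — σ1 onset /p/, coda /∅/ ok → licit
[vo] — σ1 onset /v/, coda /∅/ ok → licit
[mok.don] — σ1 onset /m/, coda /k/ ok; σ2 onset /d/, coda /n/ ok → licit
[jo] — σ1 onset /j/, coda /∅/ ok → licit
[pun.du] — σ1 onset /p/, coda /n/ ok; σ2 onset /d/, coda /∅/ ok → licit
[vuk.dik] — σ1 onset /v/, coda /k/ ok; σ2 onset /d/, coda /k/ ok → licit
[di.kun] — σ1 onset /d/, coda /∅/ ok; σ2 onset /k/, coda /n/ ok → licit
Licit: [zin], [pi], [vo], [mok.don], [jo], [pun.du], [vuk.dik], [di.kun] → 8.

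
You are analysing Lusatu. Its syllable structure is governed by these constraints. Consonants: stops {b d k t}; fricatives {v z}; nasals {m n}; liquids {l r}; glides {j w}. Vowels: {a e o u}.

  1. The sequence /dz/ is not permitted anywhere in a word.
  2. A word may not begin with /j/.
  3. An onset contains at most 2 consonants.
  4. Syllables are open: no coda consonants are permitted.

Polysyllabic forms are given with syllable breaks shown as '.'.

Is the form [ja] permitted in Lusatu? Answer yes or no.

[ja] — violates constraint 2: word begins with /j/ → not permitted

no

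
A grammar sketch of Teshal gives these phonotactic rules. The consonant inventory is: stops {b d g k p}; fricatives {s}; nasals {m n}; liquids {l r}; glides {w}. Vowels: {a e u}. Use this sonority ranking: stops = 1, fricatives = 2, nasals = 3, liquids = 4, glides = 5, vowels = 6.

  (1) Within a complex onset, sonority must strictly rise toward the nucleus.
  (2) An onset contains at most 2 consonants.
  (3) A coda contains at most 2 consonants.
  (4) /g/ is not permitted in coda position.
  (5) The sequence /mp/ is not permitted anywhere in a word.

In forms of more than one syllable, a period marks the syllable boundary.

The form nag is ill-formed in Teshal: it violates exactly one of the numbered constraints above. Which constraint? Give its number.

nag: syllable 1 coda contains /g/.
This is a violation of constraint 4: "/g/ is not permitted in coda position."
The remaining constraints (1, 2, 3, 5) are satisfied.

4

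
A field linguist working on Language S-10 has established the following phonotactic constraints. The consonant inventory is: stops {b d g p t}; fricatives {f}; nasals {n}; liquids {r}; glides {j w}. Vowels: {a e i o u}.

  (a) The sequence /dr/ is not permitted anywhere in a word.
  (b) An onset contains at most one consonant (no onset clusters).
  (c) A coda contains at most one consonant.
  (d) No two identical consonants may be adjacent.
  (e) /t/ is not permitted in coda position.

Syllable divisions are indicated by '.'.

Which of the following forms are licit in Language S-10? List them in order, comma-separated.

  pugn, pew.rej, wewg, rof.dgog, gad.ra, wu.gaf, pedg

pugn — violates constraint (c): syllable 1 coda /gn/ has 2 consonants (> 1) → illicit
pew.rej — σ1 onset /p/, coda /w/ ok; σ2 onset /r/, coda /j/ ok → licit
wewg — violates constraint (c): syllable 1 coda /wg/ has 2 consonants (> 1) → illicit
rof.dgog — violates constraint (b): syllable 2 onset /dg/ has 2 consonants (> 1) → illicit
gad.ra — violates constraint (a): contains banned sequence /dr/ → illicit
wu.gaf — σ1 onset /w/, coda /∅/ ok; σ2 onset /g/, coda /f/ ok → licit
pedg — violates constraint (c): syllable 1 coda /dg/ has 2 consonants (> 1) → illicit

pew.rej, wu.gaf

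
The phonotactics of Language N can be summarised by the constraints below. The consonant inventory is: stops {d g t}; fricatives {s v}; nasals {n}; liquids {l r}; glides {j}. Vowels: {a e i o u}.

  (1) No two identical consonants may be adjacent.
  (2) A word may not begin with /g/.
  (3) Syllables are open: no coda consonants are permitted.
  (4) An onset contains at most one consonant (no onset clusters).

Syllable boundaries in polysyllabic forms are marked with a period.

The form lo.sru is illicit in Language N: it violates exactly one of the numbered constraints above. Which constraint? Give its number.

lo.sru: syllable 2 onset /sr/ has 2 consonants (> 1).
This is a violation of constraint 4: "An onset contains at most one consonant (no onset clusters)."
The remaining constraints (1, 2, 3) are satisfied.

4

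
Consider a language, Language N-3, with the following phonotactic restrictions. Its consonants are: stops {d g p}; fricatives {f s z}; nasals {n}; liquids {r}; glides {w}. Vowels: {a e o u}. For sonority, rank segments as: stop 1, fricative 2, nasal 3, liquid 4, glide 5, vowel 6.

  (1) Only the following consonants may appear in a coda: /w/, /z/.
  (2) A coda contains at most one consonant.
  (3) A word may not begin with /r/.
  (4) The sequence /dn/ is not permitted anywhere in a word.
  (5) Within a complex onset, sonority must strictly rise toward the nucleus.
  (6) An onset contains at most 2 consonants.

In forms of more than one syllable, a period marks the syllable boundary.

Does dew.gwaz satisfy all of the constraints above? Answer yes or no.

yes

dew.gwaz — σ1 onset /d/, coda /w/ ok; σ2 onset /gw/ (1→5 rises), coda /z/ ok → permitted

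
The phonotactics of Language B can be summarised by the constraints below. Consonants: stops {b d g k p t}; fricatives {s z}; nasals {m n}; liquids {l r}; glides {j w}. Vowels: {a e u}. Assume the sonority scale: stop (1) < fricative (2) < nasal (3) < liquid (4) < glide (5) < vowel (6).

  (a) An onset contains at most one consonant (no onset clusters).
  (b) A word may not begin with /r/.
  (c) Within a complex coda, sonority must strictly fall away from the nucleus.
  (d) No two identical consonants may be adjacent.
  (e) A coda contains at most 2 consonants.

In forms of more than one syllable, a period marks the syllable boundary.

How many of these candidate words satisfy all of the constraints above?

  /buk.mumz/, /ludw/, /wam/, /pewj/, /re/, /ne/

3

/buk.mumz/ — σ1 onset /b/, coda /k/ ok; σ2 onset /m/, coda /mz/ (3→2 falls) ok → permitted
/ludw/ — violates constraint (c): syllable 1 coda /dw/: /d/ (stop, 1) → /w/ (glide, 5) does not fall → not permitted
/wam/ — σ1 onset /w/, coda /m/ ok → permitted
/pewj/ — violates constraint (c): syllable 1 coda /wj/: /w/ (glide, 5) → /j/ (glide, 5) does not fall → not permitted
/re/ — violates constraint (b): word begins with /r/ → not permitted
/ne/ — σ1 onset /n/, coda /∅/ ok → permitted
Permitted: /buk.mumz/, /wam/, /ne/ → 3.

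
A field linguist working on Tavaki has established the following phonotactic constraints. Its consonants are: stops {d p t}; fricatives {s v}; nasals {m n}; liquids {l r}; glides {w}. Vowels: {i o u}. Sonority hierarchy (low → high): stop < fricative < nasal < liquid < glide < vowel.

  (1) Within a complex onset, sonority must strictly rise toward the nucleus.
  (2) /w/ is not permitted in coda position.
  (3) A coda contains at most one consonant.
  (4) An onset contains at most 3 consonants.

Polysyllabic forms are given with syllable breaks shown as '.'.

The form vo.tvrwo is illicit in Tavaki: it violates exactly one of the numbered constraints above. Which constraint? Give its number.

vo.tvrwo: syllable 2 onset /tvrw/ has 4 consonants (> 3).
This is a violation of constraint 4: "An onset contains at most 3 consonants."
The remaining constraints (1, 2, 3) are satisfied.

4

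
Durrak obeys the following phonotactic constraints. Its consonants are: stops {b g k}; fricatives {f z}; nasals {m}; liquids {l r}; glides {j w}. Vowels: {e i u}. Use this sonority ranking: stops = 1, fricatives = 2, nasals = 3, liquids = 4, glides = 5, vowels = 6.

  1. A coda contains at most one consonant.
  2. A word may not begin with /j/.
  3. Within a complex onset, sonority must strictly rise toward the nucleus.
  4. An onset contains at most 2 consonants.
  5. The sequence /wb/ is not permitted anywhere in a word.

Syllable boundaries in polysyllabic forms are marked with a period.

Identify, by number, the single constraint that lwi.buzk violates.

lwi.buzk: syllable 2 coda /zk/ has 2 consonants (> 1).
This is a violation of constraint 1: "A coda contains at most one consonant."
The remaining constraints (2, 3, 4, 5) are satisfied.

1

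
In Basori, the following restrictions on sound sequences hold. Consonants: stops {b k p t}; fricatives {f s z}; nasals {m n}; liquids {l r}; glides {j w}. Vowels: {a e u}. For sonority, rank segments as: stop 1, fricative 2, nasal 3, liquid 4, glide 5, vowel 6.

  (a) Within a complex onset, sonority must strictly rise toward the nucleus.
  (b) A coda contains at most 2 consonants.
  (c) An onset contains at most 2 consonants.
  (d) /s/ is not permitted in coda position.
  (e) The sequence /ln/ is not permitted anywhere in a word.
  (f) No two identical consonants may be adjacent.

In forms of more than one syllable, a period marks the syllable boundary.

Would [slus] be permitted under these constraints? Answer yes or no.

no

[slus] — violates constraint (d): syllable 1 coda contains /s/ → not permitted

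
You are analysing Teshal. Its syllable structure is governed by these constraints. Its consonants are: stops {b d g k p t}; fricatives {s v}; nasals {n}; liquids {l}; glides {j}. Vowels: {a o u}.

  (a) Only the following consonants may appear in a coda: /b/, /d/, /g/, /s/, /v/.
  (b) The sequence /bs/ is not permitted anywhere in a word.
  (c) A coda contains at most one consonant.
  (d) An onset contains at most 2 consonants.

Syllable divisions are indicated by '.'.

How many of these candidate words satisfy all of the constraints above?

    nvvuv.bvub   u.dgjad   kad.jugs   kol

nvvuv.bvub — violates constraint (d): syllable 1 onset /nvv/ has 3 consonants (> 2) → not permitted
u.dgjad — violates constraint (d): syllable 2 onset /dgj/ has 3 consonants (> 2) → not permitted
kad.jugs — violates constraint (c): syllable 2 coda /gs/ has 2 consonants (> 1) → not permitted
kol — violates constraint (a): syllable 1 coda contains /l/, which is not a licensed coda consonant → not permitted
No form is permitted → 0.

0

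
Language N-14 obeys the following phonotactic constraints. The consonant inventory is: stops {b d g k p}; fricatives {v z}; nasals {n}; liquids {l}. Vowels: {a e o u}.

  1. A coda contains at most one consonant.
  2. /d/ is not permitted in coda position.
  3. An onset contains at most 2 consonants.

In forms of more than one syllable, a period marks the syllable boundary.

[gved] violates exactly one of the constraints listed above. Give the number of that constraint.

[gved]: syllable 1 coda contains /d/.
This is a violation of constraint 2: "/d/ is not permitted in coda position."
The remaining constraints (1, 3) are satisfied.

2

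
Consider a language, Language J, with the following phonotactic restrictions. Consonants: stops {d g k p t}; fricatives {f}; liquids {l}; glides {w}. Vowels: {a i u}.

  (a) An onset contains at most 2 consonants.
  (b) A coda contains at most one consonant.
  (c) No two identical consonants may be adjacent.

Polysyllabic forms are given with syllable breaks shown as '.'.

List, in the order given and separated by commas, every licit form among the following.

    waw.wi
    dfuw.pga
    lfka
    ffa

waw.wi — violates constraint (c): adjacent identical consonants /ww/ → illicit
dfuw.pga — σ1 onset /df/ (2C), coda /w/ ok; σ2 onset /pg/ (2C), coda /∅/ ok → licit
lfka — violates constraint (a): syllable 1 onset /lfk/ has 3 consonants (> 2) → illicit
ffa — violates constraint (c): adjacent identical consonants /ff/ → illicit

dfuw.pga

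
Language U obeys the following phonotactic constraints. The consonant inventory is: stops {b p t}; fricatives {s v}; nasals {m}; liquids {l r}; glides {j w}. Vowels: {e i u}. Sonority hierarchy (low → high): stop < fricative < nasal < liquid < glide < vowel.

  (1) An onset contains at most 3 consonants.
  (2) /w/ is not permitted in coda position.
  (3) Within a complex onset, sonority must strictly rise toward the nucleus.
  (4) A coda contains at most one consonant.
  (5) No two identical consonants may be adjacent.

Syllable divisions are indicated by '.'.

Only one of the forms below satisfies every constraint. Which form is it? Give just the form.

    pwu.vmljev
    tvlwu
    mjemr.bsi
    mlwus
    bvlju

mlwus

pwu.vmljev — violates constraint 1: syllable 2 onset /vmlj/ has 4 consonants (> 3) → not permitted
tvlwu — violates constraint 1: syllable 1 onset /tvlw/ has 4 consonants (> 3) → not permitted
mjemr.bsi — violates constraint 4: syllable 1 coda /mr/ has 2 consonants (> 1) → not permitted
mlwus — σ1 onset /mlw/ (3→4→5 rises), coda /s/ ok → permitted
bvlju — violates constraint 1: syllable 1 onset /bvlj/ has 4 consonants (> 3) → not permitted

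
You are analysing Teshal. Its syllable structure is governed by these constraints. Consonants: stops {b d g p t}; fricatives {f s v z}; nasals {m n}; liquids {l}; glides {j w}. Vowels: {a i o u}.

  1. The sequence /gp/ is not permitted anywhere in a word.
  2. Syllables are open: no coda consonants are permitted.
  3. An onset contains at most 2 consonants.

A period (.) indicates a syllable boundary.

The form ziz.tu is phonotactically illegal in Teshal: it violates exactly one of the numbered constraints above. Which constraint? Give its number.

2

ziz.tu: syllable 1 coda /z/ has 1 consonant (> 0).
This is a violation of constraint 2: "Syllables are open: no coda consonants are permitted."
The remaining constraints (1, 3) are satisfied.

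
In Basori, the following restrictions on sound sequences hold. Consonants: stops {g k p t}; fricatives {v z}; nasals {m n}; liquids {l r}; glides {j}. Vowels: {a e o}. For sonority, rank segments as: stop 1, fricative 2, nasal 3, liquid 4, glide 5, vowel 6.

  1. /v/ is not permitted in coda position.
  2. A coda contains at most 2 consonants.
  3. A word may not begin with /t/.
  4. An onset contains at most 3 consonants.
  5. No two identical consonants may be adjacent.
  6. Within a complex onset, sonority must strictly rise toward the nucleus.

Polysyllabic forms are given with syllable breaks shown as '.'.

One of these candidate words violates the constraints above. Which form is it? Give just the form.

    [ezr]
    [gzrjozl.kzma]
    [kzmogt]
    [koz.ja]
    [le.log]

[ezr] — σ1 onset /∅/, coda /zr/ (2C) ok → well-formed
[gzrjozl.kzma] — violates constraint 4: syllable 1 onset /gzrj/ has 4 consonants (> 3) → ill-formed
[kzmogt] — σ1 onset /kzm/ (1→2→3 rises), coda /gt/ (2C) ok → well-formed
[koz.ja] — σ1 onset /k/, coda /z/ ok; σ2 onset /j/, coda /∅/ ok → well-formed
[le.log] — σ1 onset /l/, coda /∅/ ok; σ2 onset /l/, coda /g/ ok → well-formed

[gzrjozl.kzma]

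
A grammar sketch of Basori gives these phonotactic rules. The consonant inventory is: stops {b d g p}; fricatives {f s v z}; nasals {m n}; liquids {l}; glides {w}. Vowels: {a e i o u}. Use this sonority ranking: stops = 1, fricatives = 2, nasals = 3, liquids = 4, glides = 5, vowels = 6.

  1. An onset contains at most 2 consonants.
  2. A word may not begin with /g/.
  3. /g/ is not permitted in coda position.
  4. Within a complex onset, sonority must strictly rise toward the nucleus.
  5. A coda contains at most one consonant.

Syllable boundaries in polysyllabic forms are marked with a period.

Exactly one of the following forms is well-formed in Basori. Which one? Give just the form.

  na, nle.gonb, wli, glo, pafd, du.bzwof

na

na — σ1 onset /n/, coda /∅/ ok → well-formed
nle.gonb — violates constraint 5: syllable 2 coda /nb/ has 2 consonants (> 1) → ill-formed
wli — violates constraint 4: syllable 1 onset /wl/: /w/ (glide, 5) → /l/ (liquid, 4) does not rise → ill-formed
glo — violates constraint 2: word begins with /g/ → ill-formed
pafd — violates constraint 5: syllable 1 coda /fd/ has 2 consonants (> 1) → ill-formed
du.bzwof — violates constraint 1: syllable 2 onset /bzw/ has 3 consonants (> 2) → ill-formed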